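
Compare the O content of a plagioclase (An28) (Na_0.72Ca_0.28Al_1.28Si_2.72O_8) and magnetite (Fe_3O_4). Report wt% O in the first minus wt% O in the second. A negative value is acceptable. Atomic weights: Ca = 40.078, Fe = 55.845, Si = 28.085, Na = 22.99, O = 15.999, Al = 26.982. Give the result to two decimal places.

O in Na_0.72Ca_0.28Al_1.28Si_2.72O_8: molar mass 266.695 g/mol; 8×15.999 = 127.992 g → 47.99 wt%.
O in Fe_3O_4: molar mass 231.531 g/mol; 4×15.999 = 63.996 g → 27.64 wt%.
Difference = 47.99 − 27.64 = 20.35 percentage points.

20.35 percentage points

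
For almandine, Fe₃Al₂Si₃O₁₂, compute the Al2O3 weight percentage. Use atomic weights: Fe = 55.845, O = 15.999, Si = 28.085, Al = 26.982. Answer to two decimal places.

20.48 wt%

Molar mass of Fe₃Al₂Si₃O₁₂ = 3*55.845 + 2*26.982 + 3*28.085 + 12*15.999 = 497.742 g/mol.
Each formula unit contains 2 Al, equivalent to 2/2 = 1.0000 mol Al2O3.
M(Al2O3) = 2×26.982 + 3×15.999 = 101.961 g/mol.
Mass of Al2O3 per formula unit = 1.0000 × 101.961 = 101.961 g.
Al2O3 wt% = 101.961 / 497.742 × 100 = 20.48%.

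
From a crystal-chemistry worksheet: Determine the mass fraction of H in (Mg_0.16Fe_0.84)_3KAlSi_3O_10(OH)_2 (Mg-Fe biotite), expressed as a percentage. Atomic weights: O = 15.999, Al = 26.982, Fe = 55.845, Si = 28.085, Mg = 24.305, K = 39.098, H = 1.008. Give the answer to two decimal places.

0.41 weight percent

M((Mg_0.16Fe_0.84)_3KAlSi_3O_10(OH)_2) = 496.735 g/mol.
H contributes 2 × 1.008 = 2.016 g per mole.
2.016/496.735 = 0.0041 → 0.41%.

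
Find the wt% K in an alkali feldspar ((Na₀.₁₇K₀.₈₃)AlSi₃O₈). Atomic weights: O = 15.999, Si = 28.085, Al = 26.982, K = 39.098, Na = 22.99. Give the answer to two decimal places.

11.78 weight percent

Formula mass = 0.17·22.99 + 0.83·39.098 + 1·26.982 + 3·28.085 + 8·15.999 = 275.589 g/mol, of which 32.451 g is K.
So K makes up 32.451/275.589 = 0.1178 of the mass, i.e. 11.78%.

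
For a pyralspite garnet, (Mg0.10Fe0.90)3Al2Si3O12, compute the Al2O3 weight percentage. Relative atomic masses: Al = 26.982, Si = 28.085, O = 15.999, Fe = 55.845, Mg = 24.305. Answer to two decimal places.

Molar mass of (Mg0.10Fe0.90)3Al2Si3O12 = 0.30*24.305 + 2.70*55.845 + 2*26.982 + 3*28.085 + 12*15.999 = 488.280 g/mol.
Each formula unit contains 2 Al, equivalent to 2/2 = 1.0000 mol Al2O3.
M(Al2O3) = 2×26.982 + 3×15.999 = 101.961 g/mol.
Mass of Al2O3 per formula unit = 1.0000 × 101.961 = 101.961 g.
Al2O3 wt% = 101.961 / 488.280 × 100 = 20.88%.

20.88 wt%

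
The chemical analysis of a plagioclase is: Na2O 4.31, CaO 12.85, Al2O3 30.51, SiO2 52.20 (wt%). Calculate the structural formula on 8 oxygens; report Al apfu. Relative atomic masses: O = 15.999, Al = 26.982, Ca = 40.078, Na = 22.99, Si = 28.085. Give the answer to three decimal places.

1.632 Al apfu

Na2O (M=61.979): mol = 0.06954; Na = 0.13908, O = 0.06954.
CaO (M=56.077): mol = 0.22915; Ca = 0.22915, O = 0.22915.
Al2O3 (M=101.961): mol = 0.29923; Al = 0.59846, O = 0.89769.
SiO2 (M=60.083): mol = 0.86880; Si = 0.86880, O = 1.73760.
ΣO = 2.93398; factor = 8/ΣO = 2.72667.
Al apfu = 0.59846 × 2.72667 = 1.632.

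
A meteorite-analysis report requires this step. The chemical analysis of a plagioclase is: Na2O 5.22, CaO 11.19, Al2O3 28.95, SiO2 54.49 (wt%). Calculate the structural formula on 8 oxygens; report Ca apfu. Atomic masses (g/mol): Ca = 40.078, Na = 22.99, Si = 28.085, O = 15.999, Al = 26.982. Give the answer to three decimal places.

0.541 Ca apfu

Na2O: 5.22/61.979 = 0.08422 mol → 0.16844 mol Na, 0.08422 mol O.
CaO: 11.19/56.077 = 0.19955 mol → 0.19955 mol Ca, 0.19955 mol O.
Al2O3: 28.95/101.961 = 0.28393 mol → 0.56786 mol Al, 0.85179 mol O.
SiO2: 54.49/60.083 = 0.90691 mol → 0.90691 mol Si, 1.81382 mol O.
Total oxygen = 2.94938 mol. Normalization factor = 8/2.94938 = 2.71243.
Ca per 8 O = 0.19955 × 2.71243 = 0.541.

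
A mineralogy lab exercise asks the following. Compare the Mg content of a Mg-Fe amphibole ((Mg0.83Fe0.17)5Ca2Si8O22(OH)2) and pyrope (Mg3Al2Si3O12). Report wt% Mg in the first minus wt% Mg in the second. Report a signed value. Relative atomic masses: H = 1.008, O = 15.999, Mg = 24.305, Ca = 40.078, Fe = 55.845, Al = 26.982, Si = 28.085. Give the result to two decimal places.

M((Mg0.83Fe0.17)5Ca2Si8O22(OH)2) = 839.162 g/mol, so wt% Mg = 100.866/839.162 × 100 = 12.02%.
M(Mg3Al2Si3O12) = 403.122 g/mol, so wt% Mg = 72.915/403.122 × 100 = 18.09%.
12.02 − 18.09 = -6.07 pp.

-6.07 percentage points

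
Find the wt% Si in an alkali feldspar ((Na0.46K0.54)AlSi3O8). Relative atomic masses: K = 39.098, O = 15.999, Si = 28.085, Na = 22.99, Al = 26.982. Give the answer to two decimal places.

M((Na0.46K0.54)AlSi3O8) = 270.917 g/mol.
Si contributes 3 × 28.085 = 84.255 g per mole.
84.255/270.917 = 0.3110 → 31.10%.

31.10 wt%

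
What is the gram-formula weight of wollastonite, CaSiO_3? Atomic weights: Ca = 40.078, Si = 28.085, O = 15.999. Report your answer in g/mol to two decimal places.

Ca: 1 × 40.078 = 40.0780
Si: 1 × 28.085 = 28.0850
O: 3 × 15.999 = 47.9970
Summing the contributions gives the formula mass.

116.16 g/mol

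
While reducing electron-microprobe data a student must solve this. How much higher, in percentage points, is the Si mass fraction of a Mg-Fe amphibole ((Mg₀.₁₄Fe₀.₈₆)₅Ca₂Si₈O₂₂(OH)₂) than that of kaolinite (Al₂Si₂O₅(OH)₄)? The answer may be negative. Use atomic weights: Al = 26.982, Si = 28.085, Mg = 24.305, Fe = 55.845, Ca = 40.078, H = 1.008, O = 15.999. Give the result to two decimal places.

First mineral: 224.680 g Si in 947.975 g formula = 23.70 wt% Si.
Second mineral: 56.170 g Si in 258.157 g formula = 21.76 wt% Si.
23.70% − 21.76% gives a difference of 1.94 percentage points.

1.94 percentage points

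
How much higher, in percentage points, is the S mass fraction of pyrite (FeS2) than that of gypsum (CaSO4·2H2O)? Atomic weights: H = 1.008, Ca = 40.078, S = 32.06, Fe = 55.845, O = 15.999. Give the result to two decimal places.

34.83 percentage points

S in FeS2: molar mass 119.965 g/mol; 2×32.06 = 64.120 g → 53.45 wt%.
S in CaSO4·2H2O: molar mass 172.164 g/mol; 1×32.06 = 32.060 g → 18.62 wt%.
Difference = 53.45 − 18.62 = 34.83 percentage points.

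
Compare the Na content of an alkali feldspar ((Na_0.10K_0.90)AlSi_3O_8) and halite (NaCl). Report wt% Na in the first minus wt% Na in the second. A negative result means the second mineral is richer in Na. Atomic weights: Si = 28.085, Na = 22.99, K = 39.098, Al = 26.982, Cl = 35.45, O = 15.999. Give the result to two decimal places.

First mineral: 2.299 g Na in 276.716 g formula = 0.83 wt% Na.
Second mineral: 22.990 g Na in 58.440 g formula = 39.34 wt% Na.
0.83% − 39.34% gives a difference of -38.51 percentage points.

-38.51 percentage points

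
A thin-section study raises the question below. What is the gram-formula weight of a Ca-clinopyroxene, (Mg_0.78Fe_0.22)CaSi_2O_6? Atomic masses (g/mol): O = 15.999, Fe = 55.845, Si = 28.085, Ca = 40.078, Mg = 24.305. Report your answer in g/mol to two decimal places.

M = 0.78×24.305 + 0.22×55.845 + 1×40.078 + 2×28.085 + 6×15.999

223.49 g/mol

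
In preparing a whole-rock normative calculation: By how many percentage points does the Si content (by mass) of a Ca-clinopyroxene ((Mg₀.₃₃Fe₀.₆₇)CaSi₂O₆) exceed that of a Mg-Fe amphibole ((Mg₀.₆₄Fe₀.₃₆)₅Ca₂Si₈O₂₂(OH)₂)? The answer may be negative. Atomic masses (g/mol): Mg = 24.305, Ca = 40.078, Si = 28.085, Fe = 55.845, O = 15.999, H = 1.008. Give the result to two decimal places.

-2.22 percentage points

First mineral: 56.170 g Si in 237.679 g formula = 23.63 wt% Si.
Second mineral: 224.680 g Si in 869.125 g formula = 25.85 wt% Si.
23.63% − 25.85% gives a difference of -2.22 percentage points.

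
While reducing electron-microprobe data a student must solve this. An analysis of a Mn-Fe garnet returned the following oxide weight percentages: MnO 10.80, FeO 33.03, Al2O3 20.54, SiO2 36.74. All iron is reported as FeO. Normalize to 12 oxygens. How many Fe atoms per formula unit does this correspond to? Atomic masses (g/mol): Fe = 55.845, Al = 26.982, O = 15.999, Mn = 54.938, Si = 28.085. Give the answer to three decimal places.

2.262 Fe apfu

10.80 wt% MnO ÷ 70.937 g/mol = 0.15225 mol, giving 0.15225 Mn and 0.15225 O.
33.03 wt% FeO ÷ 71.844 g/mol = 0.45975 mol, giving 0.45975 Fe and 0.45975 O.
20.54 wt% Al2O3 ÷ 101.961 g/mol = 0.20145 mol, giving 0.40290 Al and 0.60435 O.
36.74 wt% SiO2 ÷ 60.083 g/mol = 0.61149 mol, giving 0.61149 Si and 1.22298 O.
Oxygen sums to 2.43933; scaling by 12/2.43933 = 4.91938 puts the formula on 12 O.
Fe: 0.45975 × 4.91938 = 2.262 atoms per formula unit.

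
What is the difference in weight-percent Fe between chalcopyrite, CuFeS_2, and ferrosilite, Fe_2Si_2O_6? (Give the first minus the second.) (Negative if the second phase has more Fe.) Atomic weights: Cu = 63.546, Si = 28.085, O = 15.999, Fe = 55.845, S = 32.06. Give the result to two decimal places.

M(CuFeS_2) = 183.511 g/mol, so wt% Fe = 55.845/183.511 × 100 = 30.43%.
M(Fe_2Si_2O_6) = 263.854 g/mol, so wt% Fe = 111.690/263.854 × 100 = 42.33%.
30.43 − 42.33 = -11.90 pp.

-11.90 percentage points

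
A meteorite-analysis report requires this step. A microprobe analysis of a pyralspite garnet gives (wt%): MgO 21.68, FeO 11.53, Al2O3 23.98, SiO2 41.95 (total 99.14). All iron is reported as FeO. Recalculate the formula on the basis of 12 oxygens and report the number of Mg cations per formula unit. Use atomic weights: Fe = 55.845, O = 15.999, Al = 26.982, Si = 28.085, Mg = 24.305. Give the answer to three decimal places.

MgO: 21.68/40.304 = 0.53791 mol → 0.53791 mol Mg, 0.53791 mol O.
FeO: 11.53/71.844 = 0.16049 mol → 0.16049 mol Fe, 0.16049 mol O.
Al2O3: 23.98/101.961 = 0.23519 mol → 0.47038 mol Al, 0.70557 mol O.
SiO2: 41.95/60.083 = 0.69820 mol → 0.69820 mol Si, 1.39640 mol O.
Total oxygen = 2.80037 mol. Normalization factor = 12/2.80037 = 4.28515.
Mg per 12 O = 0.53791 × 4.28515 = 2.305.

2.305 Mg apfu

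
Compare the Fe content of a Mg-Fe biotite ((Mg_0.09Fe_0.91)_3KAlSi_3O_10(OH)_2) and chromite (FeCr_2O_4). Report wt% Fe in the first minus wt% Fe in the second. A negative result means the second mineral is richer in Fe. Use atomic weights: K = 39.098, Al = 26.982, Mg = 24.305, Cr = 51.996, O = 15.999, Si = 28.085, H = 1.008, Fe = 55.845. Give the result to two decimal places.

5.34 percentage points

M((Mg_0.09Fe_0.91)_3KAlSi_3O_10(OH)_2) = 503.358 g/mol, so wt% Fe = 152.457/503.358 × 100 = 30.29%.
M(FeCr_2O_4) = 223.833 g/mol, so wt% Fe = 55.845/223.833 × 100 = 24.95%.
30.29 − 24.95 = 5.34 pp.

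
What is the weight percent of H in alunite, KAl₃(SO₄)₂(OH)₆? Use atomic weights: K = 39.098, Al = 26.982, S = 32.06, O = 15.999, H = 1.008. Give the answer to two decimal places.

Molar mass of KAl₃(SO₄)₂(OH)₆: 1×39.098 + 3×26.982 + 2×32.06 + 14×15.999 + 6×1.008 = 414.198 g/mol.
Mass of H per formula unit: 6 × 1.008 = 6.048 g.
Weight fraction H = 6.048 / 414.198 = 0.0146.

1.46 mass %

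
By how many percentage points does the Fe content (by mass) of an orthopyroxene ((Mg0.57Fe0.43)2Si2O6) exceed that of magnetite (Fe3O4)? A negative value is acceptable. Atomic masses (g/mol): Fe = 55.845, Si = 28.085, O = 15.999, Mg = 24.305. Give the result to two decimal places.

-51.29 percentage points

M((Mg0.57Fe0.43)2Si2O6) = 227.898 g/mol, so wt% Fe = 48.027/227.898 × 100 = 21.07%.
M(Fe3O4) = 231.531 g/mol, so wt% Fe = 167.535/231.531 × 100 = 72.36%.
21.07 − 72.36 = -51.29 pp.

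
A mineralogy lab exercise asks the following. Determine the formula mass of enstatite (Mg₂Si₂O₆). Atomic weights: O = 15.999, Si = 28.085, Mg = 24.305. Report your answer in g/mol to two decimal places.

200.77 g/mol

M = 2(24.305) + 2(28.085) + 6(15.999)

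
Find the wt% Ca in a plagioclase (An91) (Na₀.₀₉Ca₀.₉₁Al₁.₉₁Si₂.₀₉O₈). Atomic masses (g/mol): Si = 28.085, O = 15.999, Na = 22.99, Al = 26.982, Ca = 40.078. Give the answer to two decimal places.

M(Na₀.₀₉Ca₀.₉₁Al₁.₉₁Si₂.₀₉O₈) = 276.765 g/mol.
Ca contributes 0.91 × 40.078 = 36.471 g per mole.
36.471/276.765 = 0.1318 → 13.18%.

13.18 wt%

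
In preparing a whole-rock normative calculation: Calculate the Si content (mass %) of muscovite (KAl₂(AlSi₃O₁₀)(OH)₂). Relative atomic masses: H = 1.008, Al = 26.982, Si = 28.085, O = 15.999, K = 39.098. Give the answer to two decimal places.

21.15 mass %

Molar mass of KAl₂(AlSi₃O₁₀)(OH)₂: 1×39.098 + 3×26.982 + 3×28.085 + 12×15.999 + 2×1.008 = 398.303 g/mol.
Mass of Si per formula unit: 3 × 28.085 = 84.255 g.
Weight fraction Si = 84.255 / 398.303 = 0.2115.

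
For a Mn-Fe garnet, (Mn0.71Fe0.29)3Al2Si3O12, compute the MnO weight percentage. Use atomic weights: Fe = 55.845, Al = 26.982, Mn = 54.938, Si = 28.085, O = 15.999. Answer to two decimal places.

Formula mass = 495.810 g/mol.
2.13 Mn → 2.1300 mol MnO per formula unit; M(MnO) = 70.937, so MnO mass = 151.096 g.
151.096/495.810 × 100 = 30.47 wt%.

30.47 wt%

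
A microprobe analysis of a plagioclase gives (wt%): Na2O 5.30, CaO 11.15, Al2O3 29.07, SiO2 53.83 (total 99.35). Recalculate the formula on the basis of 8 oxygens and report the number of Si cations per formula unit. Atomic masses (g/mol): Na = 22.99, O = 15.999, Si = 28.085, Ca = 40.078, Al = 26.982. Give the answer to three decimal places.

Na2O: 5.30/61.979 = 0.08551 mol → 0.17102 mol Na, 0.08551 mol O.
CaO: 11.15/56.077 = 0.19883 mol → 0.19883 mol Ca, 0.19883 mol O.
Al2O3: 29.07/101.961 = 0.28511 mol → 0.57022 mol Al, 0.85533 mol O.
SiO2: 53.83/60.083 = 0.89593 mol → 0.89593 mol Si, 1.79186 mol O.
Total oxygen = 2.93153 mol. Normalization factor = 8/2.93153 = 2.72895.
Si per 8 O = 0.89593 × 2.72895 = 2.445.

2.445 Si apfu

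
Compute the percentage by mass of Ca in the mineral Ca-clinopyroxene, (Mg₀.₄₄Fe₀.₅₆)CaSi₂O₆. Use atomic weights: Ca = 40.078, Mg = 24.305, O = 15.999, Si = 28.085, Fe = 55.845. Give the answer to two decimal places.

17.11 mass %

M((Mg₀.₄₄Fe₀.₅₆)CaSi₂O₆) = 234.209 g/mol.
Ca contributes 1 × 40.078 = 40.078 g per mole.
40.078/234.209 = 0.1711 → 17.11%.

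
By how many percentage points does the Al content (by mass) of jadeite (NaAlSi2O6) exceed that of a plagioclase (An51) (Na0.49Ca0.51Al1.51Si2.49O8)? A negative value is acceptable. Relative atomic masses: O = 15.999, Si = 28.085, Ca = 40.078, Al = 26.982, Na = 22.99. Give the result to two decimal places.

-1.72 percentage points

M(NaAlSi2O6) = 202.136 g/mol, so wt% Al = 26.982/202.136 × 100 = 13.35%.
M(Na0.49Ca0.51Al1.51Si2.49O8) = 270.371 g/mol, so wt% Al = 40.743/270.371 × 100 = 15.07%.
13.35 − 15.07 = -1.72 pp.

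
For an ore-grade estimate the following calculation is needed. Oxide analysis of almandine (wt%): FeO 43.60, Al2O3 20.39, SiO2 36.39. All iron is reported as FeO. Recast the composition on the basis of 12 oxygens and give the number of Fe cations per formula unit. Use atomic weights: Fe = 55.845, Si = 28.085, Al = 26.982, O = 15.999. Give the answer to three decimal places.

3.012 Fe apfu

FeO: 43.60/71.844 = 0.60687 mol → 0.60687 mol Fe, 0.60687 mol O.
Al2O3: 20.39/101.961 = 0.19998 mol → 0.39996 mol Al, 0.59994 mol O.
SiO2: 36.39/60.083 = 0.60566 mol → 0.60566 mol Si, 1.21132 mol O.
Total oxygen = 2.41813 mol. Normalization factor = 12/2.41813 = 4.96251.
Fe per 12 O = 0.60687 × 4.96251 = 3.012.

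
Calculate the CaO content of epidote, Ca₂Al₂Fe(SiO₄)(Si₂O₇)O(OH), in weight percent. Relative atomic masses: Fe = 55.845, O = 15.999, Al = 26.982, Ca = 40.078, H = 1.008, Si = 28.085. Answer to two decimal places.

Molar mass of Ca₂Al₂Fe(SiO₄)(Si₂O₇)O(OH) = 2×40.078 + 2×26.982 + 1×55.845 + 3×28.085 + 13×15.999 + 1×1.008 = 483.215 g/mol.
Each formula unit contains 2 Ca, equivalent to 2/1 = 2.0000 mol CaO.
M(CaO) = 1×40.078 + 1×15.999 = 56.077 g/mol.
Mass of CaO per formula unit = 2.0000 × 56.077 = 112.154 g.
CaO wt% = 112.154 / 483.215 × 100 = 23.21%.

23.21 wt%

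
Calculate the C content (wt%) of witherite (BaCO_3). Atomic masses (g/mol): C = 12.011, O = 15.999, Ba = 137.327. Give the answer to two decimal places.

Formula mass = 1·137.327 + 1·12.011 + 3·15.999 = 197.335 g/mol, of which 12.011 g is C.
So C makes up 12.011/197.335 = 0.0609 of the mass, i.e. 6.09%.

6.09 wt%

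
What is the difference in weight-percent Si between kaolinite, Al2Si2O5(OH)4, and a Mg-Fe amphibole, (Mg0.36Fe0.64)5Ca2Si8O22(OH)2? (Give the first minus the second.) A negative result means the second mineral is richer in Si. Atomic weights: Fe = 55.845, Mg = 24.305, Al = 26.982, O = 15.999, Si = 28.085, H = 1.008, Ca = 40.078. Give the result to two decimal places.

-2.84 percentage points

M(Al2Si2O5(OH)4) = 258.157 g/mol, so wt% Si = 56.170/258.157 × 100 = 21.76%.
M((Mg0.36Fe0.64)5Ca2Si8O22(OH)2) = 913.281 g/mol, so wt% Si = 224.680/913.281 × 100 = 24.60%.
21.76 − 24.60 = -2.84 pp.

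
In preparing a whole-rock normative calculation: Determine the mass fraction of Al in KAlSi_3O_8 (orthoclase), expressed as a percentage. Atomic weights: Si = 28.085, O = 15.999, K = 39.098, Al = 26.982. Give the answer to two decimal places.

9.69 weight percent

Molar mass of KAlSi_3O_8: 1×39.098 + 1×26.982 + 3×28.085 + 8×15.999 = 278.327 g/mol.
Mass of Al per formula unit: 1 × 26.982 = 26.982 g.
Weight fraction Al = 26.982 / 278.327 = 0.0969.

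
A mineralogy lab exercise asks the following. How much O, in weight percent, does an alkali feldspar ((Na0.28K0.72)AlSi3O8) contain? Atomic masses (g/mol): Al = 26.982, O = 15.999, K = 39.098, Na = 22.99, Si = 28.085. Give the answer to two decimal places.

46.74 weight percent

Formula mass = 0.28*22.99 + 0.72*39.098 + 1*26.982 + 3*28.085 + 8*15.999 = 273.817 g/mol, of which 127.992 g is O.
So O makes up 127.992/273.817 = 0.4674 of the mass, i.e. 46.74%.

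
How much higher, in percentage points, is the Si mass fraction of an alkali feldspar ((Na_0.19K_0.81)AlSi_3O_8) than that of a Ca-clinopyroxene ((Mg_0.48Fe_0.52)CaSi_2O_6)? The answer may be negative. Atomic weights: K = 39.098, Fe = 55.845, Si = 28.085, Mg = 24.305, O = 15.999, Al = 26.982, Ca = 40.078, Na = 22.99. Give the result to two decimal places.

First mineral: 84.255 g Si in 275.266 g formula = 30.61 wt% Si.
Second mineral: 56.170 g Si in 232.948 g formula = 24.11 wt% Si.
30.61% − 24.11% gives a difference of 6.50 percentage points.

6.50 percentage points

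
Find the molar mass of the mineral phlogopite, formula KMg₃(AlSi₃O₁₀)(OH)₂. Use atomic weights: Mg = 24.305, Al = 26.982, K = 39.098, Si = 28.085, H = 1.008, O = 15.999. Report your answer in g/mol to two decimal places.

K: 1 × 39.098 = 39.0980
Mg: 3 × 24.305 = 72.9150
Al: 1 × 26.982 = 26.9820
Si: 3 × 28.085 = 84.2550
O: 12 × 15.999 = 191.9880
H: 2 × 1.008 = 2.0160
Summing the contributions gives the formula mass.

417.25 g/mol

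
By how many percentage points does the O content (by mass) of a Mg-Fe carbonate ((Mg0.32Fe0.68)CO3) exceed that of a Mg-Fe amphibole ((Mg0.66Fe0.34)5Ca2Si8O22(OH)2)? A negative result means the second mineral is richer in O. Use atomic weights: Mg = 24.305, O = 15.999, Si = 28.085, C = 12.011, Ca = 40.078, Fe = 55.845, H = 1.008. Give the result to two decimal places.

1.04 percentage points

First mineral: 47.997 g O in 105.760 g formula = 45.38 wt% O.
Second mineral: 383.976 g O in 865.971 g formula = 44.34 wt% O.
45.38% − 44.34% gives a difference of 1.04 percentage points.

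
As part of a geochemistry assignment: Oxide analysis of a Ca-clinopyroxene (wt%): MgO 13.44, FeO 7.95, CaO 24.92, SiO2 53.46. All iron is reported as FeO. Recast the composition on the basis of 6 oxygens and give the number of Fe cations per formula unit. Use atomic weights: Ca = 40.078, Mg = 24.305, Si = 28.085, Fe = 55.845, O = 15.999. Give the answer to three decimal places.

0.249 Fe apfu

MgO (M=40.304): mol = 0.33347; Mg = 0.33347, O = 0.33347.
FeO (M=71.844): mol = 0.11066; Fe = 0.11066, O = 0.11066.
CaO (M=56.077): mol = 0.44439; Ca = 0.44439, O = 0.44439.
SiO2 (M=60.083): mol = 0.88977; Si = 0.88977, O = 1.77954.
ΣO = 2.66806; factor = 6/ΣO = 2.24882.
Fe apfu = 0.11066 × 2.24882 = 0.249.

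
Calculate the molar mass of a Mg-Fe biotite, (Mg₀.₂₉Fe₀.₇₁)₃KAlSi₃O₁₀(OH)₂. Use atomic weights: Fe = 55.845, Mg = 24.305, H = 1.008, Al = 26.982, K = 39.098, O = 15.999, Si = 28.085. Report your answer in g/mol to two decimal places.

The formula mass is the sum 0.87*24.305 + 2.13*55.845 + 1*39.098 + 1*26.982 + 3*28.085 + 12*15.999 + 2*1.008.

484.43 g/mol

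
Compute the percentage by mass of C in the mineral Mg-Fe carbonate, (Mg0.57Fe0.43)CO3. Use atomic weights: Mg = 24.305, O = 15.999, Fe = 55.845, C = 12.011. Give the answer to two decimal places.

12.27 weight percent

Molar mass of (Mg0.57Fe0.43)CO3: 0.57*24.305 + 0.43*55.845 + 1*12.011 + 3*15.999 = 97.875 g/mol.
Mass of C per formula unit: 1 × 12.011 = 12.011 g.
Weight fraction C = 12.011 / 97.875 = 0.1227.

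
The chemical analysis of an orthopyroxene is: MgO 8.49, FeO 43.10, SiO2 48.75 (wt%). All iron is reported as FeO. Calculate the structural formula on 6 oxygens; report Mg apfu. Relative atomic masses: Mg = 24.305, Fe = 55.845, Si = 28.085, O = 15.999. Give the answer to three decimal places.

0.519 Mg apfu

8.49 wt% MgO ÷ 40.304 g/mol = 0.21065 mol, giving 0.21065 Mg and 0.21065 O.
43.10 wt% FeO ÷ 71.844 g/mol = 0.59991 mol, giving 0.59991 Fe and 0.59991 O.
48.75 wt% SiO2 ÷ 60.083 g/mol = 0.81138 mol, giving 0.81138 Si and 1.62276 O.
Oxygen sums to 2.43332; scaling by 6/2.43332 = 2.46577 puts the formula on 6 O.
Mg: 0.21065 × 2.46577 = 0.519 atoms per formula unit.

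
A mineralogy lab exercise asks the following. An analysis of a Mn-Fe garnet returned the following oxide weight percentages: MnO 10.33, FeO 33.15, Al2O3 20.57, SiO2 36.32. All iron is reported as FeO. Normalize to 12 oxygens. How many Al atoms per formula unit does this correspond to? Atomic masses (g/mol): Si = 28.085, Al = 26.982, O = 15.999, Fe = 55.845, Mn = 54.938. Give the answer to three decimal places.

MnO: 10.33/70.937 = 0.14562 mol → 0.14562 mol Mn, 0.14562 mol O.
FeO: 33.15/71.844 = 0.46142 mol → 0.46142 mol Fe, 0.46142 mol O.
Al2O3: 20.57/101.961 = 0.20174 mol → 0.40348 mol Al, 0.60522 mol O.
SiO2: 36.32/60.083 = 0.60450 mol → 0.60450 mol Si, 1.20900 mol O.
Total oxygen = 2.42126 mol. Normalization factor = 12/2.42126 = 4.95610.
Al per 12 O = 0.40348 × 4.95610 = 2.000.

2.000 Al apfu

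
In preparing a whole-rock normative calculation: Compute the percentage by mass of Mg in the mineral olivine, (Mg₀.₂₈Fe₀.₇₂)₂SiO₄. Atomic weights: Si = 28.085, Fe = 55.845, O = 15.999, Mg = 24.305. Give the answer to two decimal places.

M((Mg₀.₂₈Fe₀.₇₂)₂SiO₄) = 186.109 g/mol.
Mg contributes 0.56 × 24.305 = 13.611 g per mole.
13.611/186.109 = 0.0731 → 7.31%.

7.31 wt%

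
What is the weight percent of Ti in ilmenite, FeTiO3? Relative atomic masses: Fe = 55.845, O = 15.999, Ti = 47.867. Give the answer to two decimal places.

31.55 wt%

M(FeTiO3) = 151.709 g/mol.
Ti contributes 1 × 47.867 = 47.867 g per mole.
47.867/151.709 = 0.3155 → 31.55%.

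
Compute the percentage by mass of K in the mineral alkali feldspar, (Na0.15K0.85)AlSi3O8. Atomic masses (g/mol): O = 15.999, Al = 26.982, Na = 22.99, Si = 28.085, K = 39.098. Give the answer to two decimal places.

12.04 wt%

Formula mass = 0.15*22.99 + 0.85*39.098 + 1*26.982 + 3*28.085 + 8*15.999 = 275.911 g/mol, of which 33.233 g is K.
So K makes up 33.233/275.911 = 0.1204 of the mass, i.e. 12.04%.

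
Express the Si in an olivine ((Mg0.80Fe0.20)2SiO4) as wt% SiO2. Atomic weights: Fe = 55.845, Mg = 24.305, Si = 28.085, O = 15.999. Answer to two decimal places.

39.19 wt%

M((Mg0.80Fe0.20)2SiO4) = 153.307 g/mol; M(SiO2) = 60.083 g/mol.
Moles SiO2 per formula unit = 1 Si ÷ 1 = 1.0000.
SiO2 fraction = (1.0000 × 60.083) / 153.307 = 60.083/153.307 = 0.3919.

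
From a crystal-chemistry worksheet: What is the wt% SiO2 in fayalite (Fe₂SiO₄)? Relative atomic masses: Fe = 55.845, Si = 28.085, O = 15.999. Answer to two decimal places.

Molar mass of Fe₂SiO₄ = 2·55.845 + 1·28.085 + 4·15.999 = 203.771 g/mol.
Each formula unit contains 1 Si, equivalent to 1/1 = 1.0000 mol SiO2.
M(SiO2) = 1×28.085 + 2×15.999 = 60.083 g/mol.
Mass of SiO2 per formula unit = 1.0000 × 60.083 = 60.083 g.
SiO2 wt% = 60.083 / 203.771 × 100 = 29.49%.

29.49 wt%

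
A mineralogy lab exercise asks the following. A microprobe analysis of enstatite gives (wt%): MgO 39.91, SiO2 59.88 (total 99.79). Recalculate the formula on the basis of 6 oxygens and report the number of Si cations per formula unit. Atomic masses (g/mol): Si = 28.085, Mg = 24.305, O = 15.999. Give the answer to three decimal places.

2.004 Si apfu

MgO: 39.91/40.304 = 0.99022 mol → 0.99022 mol Mg, 0.99022 mol O.
SiO2: 59.88/60.083 = 0.99662 mol → 0.99662 mol Si, 1.99324 mol O.
Total oxygen = 2.98346 mol. Normalization factor = 6/2.98346 = 2.01109.
Si per 6 O = 0.99662 × 2.01109 = 2.004.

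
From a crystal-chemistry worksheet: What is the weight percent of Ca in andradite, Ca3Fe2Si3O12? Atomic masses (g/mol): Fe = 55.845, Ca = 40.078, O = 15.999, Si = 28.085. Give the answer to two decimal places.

M(Ca3Fe2Si3O12) = 508.167 g/mol.
Ca contributes 3 × 40.078 = 120.234 g per mole.
120.234/508.167 = 0.2366 → 23.66%.

23.66 weight percent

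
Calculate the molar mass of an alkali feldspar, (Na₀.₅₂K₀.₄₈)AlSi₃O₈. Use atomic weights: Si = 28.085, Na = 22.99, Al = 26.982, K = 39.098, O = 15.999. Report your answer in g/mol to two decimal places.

269.95 g/mol

M = 0.52×22.99 + 0.48×39.098 + 1×26.982 + 3×28.085 + 8×15.999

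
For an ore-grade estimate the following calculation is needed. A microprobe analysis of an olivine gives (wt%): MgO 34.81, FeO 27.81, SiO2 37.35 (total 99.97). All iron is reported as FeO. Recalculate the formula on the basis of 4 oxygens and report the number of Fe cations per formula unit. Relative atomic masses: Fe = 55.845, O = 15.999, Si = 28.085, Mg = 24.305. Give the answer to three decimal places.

MgO: 34.81/40.304 = 0.86369 mol → 0.86369 mol Mg, 0.86369 mol O.
FeO: 27.81/71.844 = 0.38709 mol → 0.38709 mol Fe, 0.38709 mol O.
SiO2: 37.35/60.083 = 0.62164 mol → 0.62164 mol Si, 1.24328 mol O.
Total oxygen = 2.49406 mol. Normalization factor = 4/2.49406 = 1.60381.
Fe per 4 O = 0.38709 × 1.60381 = 0.621.

0.621 Fe apfu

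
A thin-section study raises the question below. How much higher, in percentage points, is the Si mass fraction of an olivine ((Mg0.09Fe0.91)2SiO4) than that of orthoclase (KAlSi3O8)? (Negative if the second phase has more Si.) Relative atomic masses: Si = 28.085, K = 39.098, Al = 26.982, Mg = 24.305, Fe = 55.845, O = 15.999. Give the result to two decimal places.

-16.09 percentage points

First mineral: 28.085 g Si in 198.094 g formula = 14.18 wt% Si.
Second mineral: 84.255 g Si in 278.327 g formula = 30.27 wt% Si.
14.18% − 30.27% gives a difference of -16.09 percentage points.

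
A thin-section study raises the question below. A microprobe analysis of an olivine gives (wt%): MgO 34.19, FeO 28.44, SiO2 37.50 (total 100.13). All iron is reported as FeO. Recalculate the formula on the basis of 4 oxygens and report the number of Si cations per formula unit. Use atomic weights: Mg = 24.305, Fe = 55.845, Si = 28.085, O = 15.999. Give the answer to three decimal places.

34.19 wt% MgO ÷ 40.304 g/mol = 0.84830 mol, giving 0.84830 Mg and 0.84830 O.
28.44 wt% FeO ÷ 71.844 g/mol = 0.39586 mol, giving 0.39586 Fe and 0.39586 O.
37.50 wt% SiO2 ÷ 60.083 g/mol = 0.62414 mol, giving 0.62414 Si and 1.24828 O.
Oxygen sums to 2.49244; scaling by 4/2.49244 = 1.60485 puts the formula on 4 O.
Si: 0.62414 × 1.60485 = 1.002 atoms per formula unit.

1.002 Si apfu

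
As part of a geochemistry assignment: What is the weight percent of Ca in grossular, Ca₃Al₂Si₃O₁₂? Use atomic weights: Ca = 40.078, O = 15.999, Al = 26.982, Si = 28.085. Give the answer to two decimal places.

26.69 mass %

Formula mass = 3×40.078 + 2×26.982 + 3×28.085 + 12×15.999 = 450.441 g/mol, of which 120.234 g is Ca.
So Ca makes up 120.234/450.441 = 0.2669 of the mass, i.e. 26.69%.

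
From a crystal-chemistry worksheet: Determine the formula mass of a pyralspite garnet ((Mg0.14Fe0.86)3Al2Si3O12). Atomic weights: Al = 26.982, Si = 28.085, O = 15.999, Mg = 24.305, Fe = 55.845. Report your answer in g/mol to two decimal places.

Mg: 0.42 × 24.305 = 10.2081
Fe: 2.58 × 55.845 = 144.0801
Al: 2 × 26.982 = 53.9640
Si: 3 × 28.085 = 84.2550
O: 12 × 15.999 = 191.9880
Summing the contributions gives the formula mass.

484.50 g/mol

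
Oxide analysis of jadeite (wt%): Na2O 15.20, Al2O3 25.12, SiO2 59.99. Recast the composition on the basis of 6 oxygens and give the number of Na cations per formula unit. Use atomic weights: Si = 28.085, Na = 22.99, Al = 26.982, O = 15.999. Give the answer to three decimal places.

0.987 Na apfu

15.20 wt% Na2O ÷ 61.979 g/mol = 0.24524 mol, giving 0.49048 Na and 0.24524 O.
25.12 wt% Al2O3 ÷ 101.961 g/mol = 0.24637 mol, giving 0.49274 Al and 0.73911 O.
59.99 wt% SiO2 ÷ 60.083 g/mol = 0.99845 mol, giving 0.99845 Si and 1.99690 O.
Oxygen sums to 2.98125; scaling by 6/2.98125 = 2.01258 puts the formula on 6 O.
Na: 0.49048 × 2.01258 = 0.987 atoms per formula unit.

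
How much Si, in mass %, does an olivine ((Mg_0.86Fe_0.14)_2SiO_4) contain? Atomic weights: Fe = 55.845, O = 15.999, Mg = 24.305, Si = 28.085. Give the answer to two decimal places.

Molar mass of (Mg_0.86Fe_0.14)_2SiO_4: 1.72·24.305 + 0.28·55.845 + 1·28.085 + 4·15.999 = 149.522 g/mol.
Mass of Si per formula unit: 1 × 28.085 = 28.085 g.
Weight fraction Si = 28.085 / 149.522 = 0.1878.

18.78 mass %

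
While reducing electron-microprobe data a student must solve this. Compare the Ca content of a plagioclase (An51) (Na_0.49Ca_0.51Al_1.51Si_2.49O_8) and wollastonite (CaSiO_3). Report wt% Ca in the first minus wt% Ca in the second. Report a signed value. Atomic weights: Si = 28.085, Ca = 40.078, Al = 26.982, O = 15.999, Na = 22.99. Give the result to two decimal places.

-26.94 percentage points

Ca in Na_0.49Ca_0.51Al_1.51Si_2.49O_8: molar mass 270.371 g/mol; 0.51×40.078 = 20.440 g → 7.56 wt%.
Ca in CaSiO_3: molar mass 116.160 g/mol; 1×40.078 = 40.078 g → 34.50 wt%.
Difference = 7.56 − 34.50 = -26.94 percentage points.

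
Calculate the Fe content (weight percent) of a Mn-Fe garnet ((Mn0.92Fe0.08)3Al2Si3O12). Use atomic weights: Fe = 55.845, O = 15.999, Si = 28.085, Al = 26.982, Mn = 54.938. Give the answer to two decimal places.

2.71 weight percent

Molar mass of (Mn0.92Fe0.08)3Al2Si3O12: 2.76·54.938 + 0.24·55.845 + 2·26.982 + 3·28.085 + 12·15.999 = 495.239 g/mol.
Mass of Fe per formula unit: 0.24 × 55.845 = 13.403 g.
Weight fraction Fe = 13.403 / 495.239 = 0.0271.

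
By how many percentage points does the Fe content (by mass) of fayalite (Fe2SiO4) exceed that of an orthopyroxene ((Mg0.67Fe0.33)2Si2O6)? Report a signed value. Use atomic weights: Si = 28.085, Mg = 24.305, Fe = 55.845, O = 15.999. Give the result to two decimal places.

38.18 percentage points

First mineral: 111.690 g Fe in 203.771 g formula = 54.81 wt% Fe.
Second mineral: 36.858 g Fe in 221.590 g formula = 16.63 wt% Fe.
54.81% − 16.63% gives a difference of 38.18 percentage points.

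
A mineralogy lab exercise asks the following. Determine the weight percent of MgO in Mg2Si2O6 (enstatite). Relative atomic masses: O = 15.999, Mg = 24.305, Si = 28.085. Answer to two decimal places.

M(Mg2Si2O6) = 200.774 g/mol; M(MgO) = 40.304 g/mol.
Moles MgO per formula unit = 2 Mg ÷ 1 = 2.0000.
MgO fraction = (2.0000 × 40.304) / 200.774 = 80.608/200.774 = 0.4015.

40.15 wt%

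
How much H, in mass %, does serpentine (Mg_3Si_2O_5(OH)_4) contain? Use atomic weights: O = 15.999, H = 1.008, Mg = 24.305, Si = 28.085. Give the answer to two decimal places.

1.46 mass %

Formula mass = 3·24.305 + 2·28.085 + 9·15.999 + 4·1.008 = 277.108 g/mol, of which 4.032 g is H.
So H makes up 4.032/277.108 = 0.0146 of the mass, i.e. 1.46%.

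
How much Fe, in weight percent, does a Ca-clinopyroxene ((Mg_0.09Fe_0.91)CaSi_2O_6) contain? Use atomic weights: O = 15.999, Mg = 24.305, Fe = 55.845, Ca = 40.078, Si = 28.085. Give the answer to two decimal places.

Molar mass of (Mg_0.09Fe_0.91)CaSi_2O_6: 0.09·24.305 + 0.91·55.845 + 1·40.078 + 2·28.085 + 6·15.999 = 245.248 g/mol.
Mass of Fe per formula unit: 0.91 × 55.845 = 50.819 g.
Weight fraction Fe = 50.819 / 245.248 = 0.2072.

20.72 weight percent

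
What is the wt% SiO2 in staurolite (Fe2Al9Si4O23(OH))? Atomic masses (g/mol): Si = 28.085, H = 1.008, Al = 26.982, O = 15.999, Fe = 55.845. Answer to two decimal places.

M(Fe2Al9Si4O23(OH)) = 851.852 g/mol; M(SiO2) = 60.083 g/mol.
Moles SiO2 per formula unit = 4 Si ÷ 1 = 4.0000.
SiO2 fraction = (4.0000 × 60.083) / 851.852 = 240.332/851.852 = 0.2821.

28.21 wt%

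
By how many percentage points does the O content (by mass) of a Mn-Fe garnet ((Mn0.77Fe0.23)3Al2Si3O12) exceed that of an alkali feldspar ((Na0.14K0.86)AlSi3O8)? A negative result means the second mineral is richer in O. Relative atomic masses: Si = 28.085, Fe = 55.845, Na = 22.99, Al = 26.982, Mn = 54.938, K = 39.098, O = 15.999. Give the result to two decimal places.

O in (Mn0.77Fe0.23)3Al2Si3O12: molar mass 495.647 g/mol; 12×15.999 = 191.988 g → 38.73 wt%.
O in (Na0.14K0.86)AlSi3O8: molar mass 276.072 g/mol; 8×15.999 = 127.992 g → 46.36 wt%.
Difference = 38.73 − 46.36 = -7.63 percentage points.

-7.63 percentage points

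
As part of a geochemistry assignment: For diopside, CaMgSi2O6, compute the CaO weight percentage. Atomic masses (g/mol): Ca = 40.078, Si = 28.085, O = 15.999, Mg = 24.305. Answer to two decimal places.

25.90 wt%

Molar mass of CaMgSi2O6 = 1·40.078 + 1·24.305 + 2·28.085 + 6·15.999 = 216.547 g/mol.
Each formula unit contains 1 Ca, equivalent to 1/1 = 1.0000 mol CaO.
M(CaO) = 1×40.078 + 1×15.999 = 56.077 g/mol.
Mass of CaO per formula unit = 1.0000 × 56.077 = 56.077 g.
CaO wt% = 56.077 / 216.547 × 100 = 25.90%.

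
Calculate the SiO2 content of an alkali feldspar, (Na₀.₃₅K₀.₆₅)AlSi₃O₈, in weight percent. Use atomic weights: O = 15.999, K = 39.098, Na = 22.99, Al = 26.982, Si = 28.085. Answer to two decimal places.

66.10 wt%

Formula mass = 272.689 g/mol.
3 Si → 3.0000 mol SiO2 per formula unit; M(SiO2) = 60.083, so SiO2 mass = 180.249 g.
180.249/272.689 × 100 = 66.10 wt%.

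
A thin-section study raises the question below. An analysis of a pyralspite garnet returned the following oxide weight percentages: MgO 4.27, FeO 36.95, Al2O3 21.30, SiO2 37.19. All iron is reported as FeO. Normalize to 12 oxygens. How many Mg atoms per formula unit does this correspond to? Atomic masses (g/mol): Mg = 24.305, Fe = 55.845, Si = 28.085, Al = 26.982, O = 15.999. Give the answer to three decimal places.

0.512 Mg apfu

4.27 wt% MgO ÷ 40.304 g/mol = 0.10594 mol, giving 0.10594 Mg and 0.10594 O.
36.95 wt% FeO ÷ 71.844 g/mol = 0.51431 mol, giving 0.51431 Fe and 0.51431 O.
21.30 wt% Al2O3 ÷ 101.961 g/mol = 0.20890 mol, giving 0.41780 Al and 0.62670 O.
37.19 wt% SiO2 ÷ 60.083 g/mol = 0.61898 mol, giving 0.61898 Si and 1.23796 O.
Oxygen sums to 2.48491; scaling by 12/2.48491 = 4.82915 puts the formula on 12 O.
Mg: 0.10594 × 4.82915 = 0.512 atoms per formula unit.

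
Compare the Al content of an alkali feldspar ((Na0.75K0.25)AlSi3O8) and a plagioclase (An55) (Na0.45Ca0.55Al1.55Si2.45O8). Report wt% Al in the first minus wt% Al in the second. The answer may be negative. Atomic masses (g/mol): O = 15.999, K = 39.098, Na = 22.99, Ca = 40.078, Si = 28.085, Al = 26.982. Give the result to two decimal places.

-5.30 percentage points

M((Na0.75K0.25)AlSi3O8) = 266.246 g/mol, so wt% Al = 26.982/266.246 × 100 = 10.13%.
M(Na0.45Ca0.55Al1.55Si2.45O8) = 271.011 g/mol, so wt% Al = 41.822/271.011 × 100 = 15.43%.
10.13 − 15.43 = -5.30 pp.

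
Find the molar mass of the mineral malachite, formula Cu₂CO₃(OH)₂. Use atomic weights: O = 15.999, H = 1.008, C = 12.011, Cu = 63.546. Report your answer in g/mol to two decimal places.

The formula mass is the sum 2·63.546 + 1·12.011 + 5·15.999 + 2·1.008.

221.11 g/mol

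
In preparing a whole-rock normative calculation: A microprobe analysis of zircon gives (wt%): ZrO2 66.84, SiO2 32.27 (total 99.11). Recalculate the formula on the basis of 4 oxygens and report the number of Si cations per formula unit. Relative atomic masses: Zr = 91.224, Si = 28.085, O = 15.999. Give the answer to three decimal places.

ZrO2: 66.84/123.222 = 0.54244 mol → 0.54244 mol Zr, 1.08488 mol O.
SiO2: 32.27/60.083 = 0.53709 mol → 0.53709 mol Si, 1.07418 mol O.
Total oxygen = 2.15906 mol. Normalization factor = 4/2.15906 = 1.85266.
Si per 4 O = 0.53709 × 1.85266 = 0.995.

0.995 Si apfu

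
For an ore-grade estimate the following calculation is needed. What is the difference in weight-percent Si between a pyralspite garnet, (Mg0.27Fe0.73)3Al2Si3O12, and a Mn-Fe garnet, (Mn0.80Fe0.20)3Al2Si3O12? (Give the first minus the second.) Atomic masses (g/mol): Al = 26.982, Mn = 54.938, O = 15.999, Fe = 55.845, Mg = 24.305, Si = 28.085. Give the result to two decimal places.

0.84 percentage points

M((Mg0.27Fe0.73)3Al2Si3O12) = 472.195 g/mol, so wt% Si = 84.255/472.195 × 100 = 17.84%.
M((Mn0.80Fe0.20)3Al2Si3O12) = 495.565 g/mol, so wt% Si = 84.255/495.565 × 100 = 17.00%.
17.84 − 17.00 = 0.84 pp.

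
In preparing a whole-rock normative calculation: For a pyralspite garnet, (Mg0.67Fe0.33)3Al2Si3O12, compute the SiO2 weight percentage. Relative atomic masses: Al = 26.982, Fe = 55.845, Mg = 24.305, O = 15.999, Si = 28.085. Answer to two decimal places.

Molar mass of (Mg0.67Fe0.33)3Al2Si3O12 = 2.01*24.305 + 0.99*55.845 + 2*26.982 + 3*28.085 + 12*15.999 = 434.347 g/mol.
Each formula unit contains 3 Si, equivalent to 3/1 = 3.0000 mol SiO2.
M(SiO2) = 1×28.085 + 2×15.999 = 60.083 g/mol.
Mass of SiO2 per formula unit = 3.0000 × 60.083 = 180.249 g.
SiO2 wt% = 180.249 / 434.347 × 100 = 41.50%.

41.50 wt%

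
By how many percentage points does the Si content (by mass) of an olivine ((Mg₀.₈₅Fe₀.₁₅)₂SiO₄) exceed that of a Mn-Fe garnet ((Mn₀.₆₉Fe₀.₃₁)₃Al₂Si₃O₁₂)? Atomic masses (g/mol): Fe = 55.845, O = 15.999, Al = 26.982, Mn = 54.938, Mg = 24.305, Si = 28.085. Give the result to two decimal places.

1.71 percentage points

First mineral: 28.085 g Si in 150.153 g formula = 18.70 wt% Si.
Second mineral: 84.255 g Si in 495.865 g formula = 16.99 wt% Si.
18.70% − 16.99% gives a difference of 1.71 percentage points.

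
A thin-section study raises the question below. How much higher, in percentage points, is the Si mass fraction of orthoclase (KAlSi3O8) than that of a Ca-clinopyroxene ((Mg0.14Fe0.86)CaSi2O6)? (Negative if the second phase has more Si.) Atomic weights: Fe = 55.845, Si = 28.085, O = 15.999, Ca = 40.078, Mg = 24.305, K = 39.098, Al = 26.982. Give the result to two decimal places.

7.22 percentage points

First mineral: 84.255 g Si in 278.327 g formula = 30.27 wt% Si.
Second mineral: 56.170 g Si in 243.671 g formula = 23.05 wt% Si.
30.27% − 23.05% gives a difference of 7.22 percentage points.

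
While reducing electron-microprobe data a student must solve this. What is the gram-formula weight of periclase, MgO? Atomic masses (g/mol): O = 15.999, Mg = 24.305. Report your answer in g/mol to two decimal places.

M = 1(24.305) + 1(15.999)

40.30 g/mol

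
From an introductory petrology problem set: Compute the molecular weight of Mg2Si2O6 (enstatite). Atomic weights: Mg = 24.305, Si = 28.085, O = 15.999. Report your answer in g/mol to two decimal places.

M = 2(24.305) + 2(28.085) + 6(15.999)

200.77 g/mol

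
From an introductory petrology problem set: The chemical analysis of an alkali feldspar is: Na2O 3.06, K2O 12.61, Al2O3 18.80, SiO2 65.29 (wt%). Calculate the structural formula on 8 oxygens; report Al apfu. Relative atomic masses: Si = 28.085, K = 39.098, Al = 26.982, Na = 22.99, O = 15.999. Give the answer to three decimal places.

Na2O: 3.06/61.979 = 0.04937 mol → 0.09874 mol Na, 0.04937 mol O.
K2O: 12.61/94.195 = 0.13387 mol → 0.26774 mol K, 0.13387 mol O.
Al2O3: 18.80/101.961 = 0.18438 mol → 0.36876 mol Al, 0.55314 mol O.
SiO2: 65.29/60.083 = 1.08666 mol → 1.08666 mol Si, 2.17332 mol O.
Total oxygen = 2.90970 mol. Normalization factor = 8/2.90970 = 2.74942.
Al per 8 O = 0.36876 × 2.74942 = 1.014.

1.014 Al apfu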